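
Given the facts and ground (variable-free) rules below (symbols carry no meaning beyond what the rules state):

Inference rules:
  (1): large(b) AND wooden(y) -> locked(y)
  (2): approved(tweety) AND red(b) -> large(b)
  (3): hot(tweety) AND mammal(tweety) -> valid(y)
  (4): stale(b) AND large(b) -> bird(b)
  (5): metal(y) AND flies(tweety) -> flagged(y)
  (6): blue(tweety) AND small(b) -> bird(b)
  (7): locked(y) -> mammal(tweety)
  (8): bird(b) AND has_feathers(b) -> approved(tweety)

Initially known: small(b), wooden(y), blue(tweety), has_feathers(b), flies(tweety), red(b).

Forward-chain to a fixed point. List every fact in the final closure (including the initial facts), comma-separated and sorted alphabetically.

approved(tweety), bird(b), blue(tweety), flies(tweety), has_feathers(b), large(b), locked(y), mammal(tweety), red(b), small(b), wooden(y)

[1] (6) [blue(tweety) AND small(b) -> bird(b)]. ⇒ new: bird(b).
[2] (8) [bird(b) AND has_feathers(b) -> approved(tweety)]. ⇒ new: approved(tweety).
[3] (2) [approved(tweety) AND red(b) -> large(b)]. ⇒ new: large(b).
[4] (1) [large(b) AND wooden(y) -> locked(y)]. ⇒ new: locked(y).
[5] (7) [locked(y) -> mammal(tweety)]. ⇒ new: mammal(tweety).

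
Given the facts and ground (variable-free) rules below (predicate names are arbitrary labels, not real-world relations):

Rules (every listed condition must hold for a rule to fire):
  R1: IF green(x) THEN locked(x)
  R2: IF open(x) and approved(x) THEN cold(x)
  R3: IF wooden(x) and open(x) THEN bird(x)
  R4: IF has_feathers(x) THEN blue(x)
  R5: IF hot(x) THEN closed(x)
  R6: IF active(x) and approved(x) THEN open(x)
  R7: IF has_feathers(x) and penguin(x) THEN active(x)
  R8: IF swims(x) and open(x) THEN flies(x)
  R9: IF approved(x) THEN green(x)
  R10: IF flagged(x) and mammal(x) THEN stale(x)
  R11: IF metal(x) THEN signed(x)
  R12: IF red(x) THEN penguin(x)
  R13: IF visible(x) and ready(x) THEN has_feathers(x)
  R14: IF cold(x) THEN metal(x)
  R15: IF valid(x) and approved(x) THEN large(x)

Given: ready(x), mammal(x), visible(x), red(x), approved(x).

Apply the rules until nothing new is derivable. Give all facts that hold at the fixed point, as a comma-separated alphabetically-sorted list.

Round 1: R9 [IF approved(x) THEN green(x)]; R12 [IF red(x) THEN penguin(x)]; R13 [IF visible(x) and ready(x) THEN has_feathers(x)]. New: green(x), penguin(x), has_feathers(x).
Round 2: R1 [IF green(x) THEN locked(x)]; R4 [IF has_feathers(x) THEN blue(x)]; R7 [IF has_feathers(x) and penguin(x) THEN active(x)]. New: locked(x), blue(x), active(x).
Round 3: R6 [IF active(x) and approved(x) THEN open(x)]. New: open(x).
Round 4: R2 [IF open(x) and approved(x) THEN cold(x)]. New: cold(x).
Round 5: R14 [IF cold(x) THEN metal(x)]. New: metal(x).
Round 6: R11 [IF metal(x) THEN signed(x)]. New: signed(x).

active(x), approved(x), blue(x), cold(x), green(x), has_feathers(x), locked(x), mammal(x), metal(x), open(x), penguin(x), ready(x), red(x), signed(x), visible(x)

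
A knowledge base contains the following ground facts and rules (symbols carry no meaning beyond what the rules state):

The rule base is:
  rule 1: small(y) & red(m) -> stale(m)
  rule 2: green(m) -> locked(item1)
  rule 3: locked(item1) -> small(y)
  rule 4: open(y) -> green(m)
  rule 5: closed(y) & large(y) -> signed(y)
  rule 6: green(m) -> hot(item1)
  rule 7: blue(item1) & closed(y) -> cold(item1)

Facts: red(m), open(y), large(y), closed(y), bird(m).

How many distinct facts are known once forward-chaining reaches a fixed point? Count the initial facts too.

11

Round 1: rule 4 [open(y) -> green(m)]; rule 5 [closed(y) & large(y) -> signed(y)]. New: green(m), signed(y).
Round 2: rule 2 [green(m) -> locked(item1)]; rule 6 [green(m) -> hot(item1)]. New: locked(item1), hot(item1).
Round 3: rule 3 [locked(item1) -> small(y)]. New: small(y).
Round 4: rule 1 [small(y) & red(m) -> stale(m)]. New: stale(m).
Closure: {bird(m), closed(y), green(m), hot(item1), large(y), locked(item1), open(y), red(m), signed(y), small(y), stale(m)} — 11 facts.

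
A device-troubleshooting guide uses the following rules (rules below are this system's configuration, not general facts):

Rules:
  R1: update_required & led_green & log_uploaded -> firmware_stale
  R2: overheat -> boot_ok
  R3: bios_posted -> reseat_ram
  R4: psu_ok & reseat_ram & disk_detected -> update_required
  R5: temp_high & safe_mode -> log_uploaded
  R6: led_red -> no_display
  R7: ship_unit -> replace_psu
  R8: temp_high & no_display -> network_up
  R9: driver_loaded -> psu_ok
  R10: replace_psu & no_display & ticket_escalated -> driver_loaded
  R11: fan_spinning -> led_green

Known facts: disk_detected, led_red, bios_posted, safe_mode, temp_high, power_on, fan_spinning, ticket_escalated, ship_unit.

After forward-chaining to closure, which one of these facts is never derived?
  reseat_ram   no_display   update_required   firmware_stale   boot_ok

Round 1 fires R3, R5, R6, R7, R11, giving reseat_ram, log_uploaded, no_display, replace_psu, led_green.
Round 2 fires R8, R10, giving network_up, driver_loaded.
Round 3 fires R9, giving psu_ok.
Round 4 fires R4, giving update_required.
Round 5 fires R1, giving firmware_stale.
Derived: update_required (round 4), reseat_ram (round 1), no_display (round 1), firmware_stale (round 5). boot_ok never appears in any round.

boot_ok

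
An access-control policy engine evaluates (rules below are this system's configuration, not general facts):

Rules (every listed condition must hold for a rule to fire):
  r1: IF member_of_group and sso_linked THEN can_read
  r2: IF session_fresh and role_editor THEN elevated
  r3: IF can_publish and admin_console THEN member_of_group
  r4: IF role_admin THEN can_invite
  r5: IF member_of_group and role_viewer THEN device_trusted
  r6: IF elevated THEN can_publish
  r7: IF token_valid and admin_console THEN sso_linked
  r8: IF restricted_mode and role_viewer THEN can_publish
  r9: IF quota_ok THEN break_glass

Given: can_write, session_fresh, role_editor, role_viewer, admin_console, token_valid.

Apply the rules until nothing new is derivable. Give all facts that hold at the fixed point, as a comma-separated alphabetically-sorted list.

Round 1 fires r2, r7, giving elevated, sso_linked.
Round 2 fires r6, giving can_publish.
Round 3 fires r3, giving member_of_group.
Round 4 fires r1, r5, giving can_read, device_trusted.

admin_console, can_publish, can_read, can_write, device_trusted, elevated, member_of_group, role_editor, role_viewer, session_fresh, sso_linked, token_valid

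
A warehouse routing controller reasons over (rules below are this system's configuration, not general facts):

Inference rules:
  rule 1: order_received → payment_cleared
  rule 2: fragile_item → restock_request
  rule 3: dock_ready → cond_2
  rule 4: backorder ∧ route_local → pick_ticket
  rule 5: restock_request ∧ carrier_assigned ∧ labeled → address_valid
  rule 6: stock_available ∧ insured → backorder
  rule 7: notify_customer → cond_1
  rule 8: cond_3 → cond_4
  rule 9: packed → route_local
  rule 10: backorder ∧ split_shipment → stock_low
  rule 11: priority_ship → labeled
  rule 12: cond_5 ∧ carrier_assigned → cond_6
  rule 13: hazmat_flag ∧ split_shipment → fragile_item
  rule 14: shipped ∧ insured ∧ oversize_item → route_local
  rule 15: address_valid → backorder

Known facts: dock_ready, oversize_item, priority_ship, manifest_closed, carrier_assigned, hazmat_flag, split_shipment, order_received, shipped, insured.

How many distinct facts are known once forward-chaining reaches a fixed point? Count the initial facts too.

20

[1] rule 1 [order_received → payment_cleared]; rule 3 [dock_ready → cond_2]; rule 11 [priority_ship → labeled]; rule 13 [hazmat_flag ∧ split_shipment → fragile_item]; rule 14 [shipped ∧ insured ∧ oversize_item → route_local]. ⇒ new: payment_cleared, cond_2, labeled, fragile_item, route_local.
[2] rule 2 [fragile_item → restock_request]. ⇒ new: restock_request.
[3] rule 5 [restock_request ∧ carrier_assigned ∧ labeled → address_valid]. ⇒ new: address_valid.
[4] rule 15 [address_valid → backorder]. ⇒ new: backorder.
[5] rule 4 [backorder ∧ route_local → pick_ticket]; rule 10 [backorder ∧ split_shipment → stock_low]. ⇒ new: pick_ticket, stock_low.
Closure: {address_valid, backorder, carrier_assigned, cond_2, dock_ready, fragile_item, hazmat_flag, insured, labeled, manifest_closed, order_received, oversize_item, payment_cleared, pick_ticket, priority_ship, restock_request, route_local, shipped, split_shipment, stock_low} — 20 facts.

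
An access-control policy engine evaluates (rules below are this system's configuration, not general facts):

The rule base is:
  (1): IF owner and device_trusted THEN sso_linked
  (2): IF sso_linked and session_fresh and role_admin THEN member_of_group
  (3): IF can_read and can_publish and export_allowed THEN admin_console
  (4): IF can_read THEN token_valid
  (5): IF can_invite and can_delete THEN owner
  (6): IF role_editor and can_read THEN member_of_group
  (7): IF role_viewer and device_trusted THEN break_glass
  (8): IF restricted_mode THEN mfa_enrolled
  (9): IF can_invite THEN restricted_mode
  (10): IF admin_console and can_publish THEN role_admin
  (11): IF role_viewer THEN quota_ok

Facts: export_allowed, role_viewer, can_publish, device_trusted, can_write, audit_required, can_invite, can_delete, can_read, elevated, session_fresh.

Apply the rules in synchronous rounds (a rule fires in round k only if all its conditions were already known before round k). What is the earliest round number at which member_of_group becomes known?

3

Round 1 — (3), (4), (5), (7), (9), (11), derive admin_console, token_valid, owner, break_glass, restricted_mode, quota_ok.
Round 2 — (1), (8), (10), derive sso_linked, mfa_enrolled, role_admin.
Round 3 — (2), derive member_of_group.
member_of_group first appears in round 3.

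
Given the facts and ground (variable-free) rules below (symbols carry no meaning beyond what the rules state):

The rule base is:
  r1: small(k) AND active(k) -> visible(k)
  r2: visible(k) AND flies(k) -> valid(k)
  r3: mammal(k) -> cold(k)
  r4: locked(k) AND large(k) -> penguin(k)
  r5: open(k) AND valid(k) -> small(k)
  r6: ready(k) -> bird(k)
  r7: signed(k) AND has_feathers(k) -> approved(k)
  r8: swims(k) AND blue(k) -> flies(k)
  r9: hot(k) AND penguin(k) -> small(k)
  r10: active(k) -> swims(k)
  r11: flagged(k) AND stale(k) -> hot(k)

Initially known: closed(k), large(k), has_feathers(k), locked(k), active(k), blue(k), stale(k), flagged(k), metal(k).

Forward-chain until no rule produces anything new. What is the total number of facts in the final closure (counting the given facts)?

16

Round 1 — r4, r10, r11, derive penguin(k), swims(k), hot(k).
Round 2 — r8, r9, derive flies(k), small(k).
Round 3 — r1, derive visible(k).
Round 4 — r2, derive valid(k).
Closure: {active(k), blue(k), closed(k), flagged(k), flies(k), has_feathers(k), hot(k), large(k), locked(k), metal(k), penguin(k), small(k), stale(k), swims(k), valid(k), visible(k)} — 16 facts.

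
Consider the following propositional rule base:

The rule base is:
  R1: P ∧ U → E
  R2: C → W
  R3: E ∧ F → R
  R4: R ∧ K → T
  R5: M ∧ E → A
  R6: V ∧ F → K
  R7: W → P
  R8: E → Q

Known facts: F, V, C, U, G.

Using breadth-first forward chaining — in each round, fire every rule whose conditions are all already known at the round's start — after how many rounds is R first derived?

Round 1: R2 [C → W]; R6 [V ∧ F → K]. Adds W, K.
Round 2: R7 [W → P]. Adds P.
Round 3: R1 [P ∧ U → E]. Adds E.
Round 4: R3 [E ∧ F → R]; R8 [E → Q]. Adds R, Q.
R first appears in round 4.

4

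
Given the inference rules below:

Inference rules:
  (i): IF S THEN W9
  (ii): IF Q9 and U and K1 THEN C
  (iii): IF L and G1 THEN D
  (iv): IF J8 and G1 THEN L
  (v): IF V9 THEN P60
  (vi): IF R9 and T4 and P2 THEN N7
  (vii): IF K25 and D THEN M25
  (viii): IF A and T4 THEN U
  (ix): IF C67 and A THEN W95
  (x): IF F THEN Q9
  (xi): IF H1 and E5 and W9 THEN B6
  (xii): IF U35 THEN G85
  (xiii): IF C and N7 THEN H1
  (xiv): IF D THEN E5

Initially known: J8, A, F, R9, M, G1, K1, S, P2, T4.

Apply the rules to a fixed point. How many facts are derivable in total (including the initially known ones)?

Round 1 — (i), (iv), (vi), (viii), (x), derive W9, L, N7, U, Q9.
Round 2 — (ii), (iii), derive C, D.
Round 3 — (xiii), (xiv), derive H1, E5.
Round 4 — (xi), derive B6.
Closure: {A, B6, C, D, E5, F, G1, H1, J8, K1, L, M, N7, P2, Q9, R9, S, T4, U, W9} — 20 facts.

20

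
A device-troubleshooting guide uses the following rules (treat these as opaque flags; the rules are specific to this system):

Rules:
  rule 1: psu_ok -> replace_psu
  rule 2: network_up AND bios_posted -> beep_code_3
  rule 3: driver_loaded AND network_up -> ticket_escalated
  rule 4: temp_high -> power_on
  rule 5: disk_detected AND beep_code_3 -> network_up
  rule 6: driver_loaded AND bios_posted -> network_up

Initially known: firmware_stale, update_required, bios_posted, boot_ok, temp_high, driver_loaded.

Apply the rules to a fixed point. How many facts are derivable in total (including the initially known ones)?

10

Round 1 fires rule 4, rule 6, giving power_on, network_up.
Round 2 fires rule 2, rule 3, giving beep_code_3, ticket_escalated.
Closure: {beep_code_3, bios_posted, boot_ok, driver_loaded, firmware_stale, network_up, power_on, temp_high, ticket_escalated, update_required} — 10 facts.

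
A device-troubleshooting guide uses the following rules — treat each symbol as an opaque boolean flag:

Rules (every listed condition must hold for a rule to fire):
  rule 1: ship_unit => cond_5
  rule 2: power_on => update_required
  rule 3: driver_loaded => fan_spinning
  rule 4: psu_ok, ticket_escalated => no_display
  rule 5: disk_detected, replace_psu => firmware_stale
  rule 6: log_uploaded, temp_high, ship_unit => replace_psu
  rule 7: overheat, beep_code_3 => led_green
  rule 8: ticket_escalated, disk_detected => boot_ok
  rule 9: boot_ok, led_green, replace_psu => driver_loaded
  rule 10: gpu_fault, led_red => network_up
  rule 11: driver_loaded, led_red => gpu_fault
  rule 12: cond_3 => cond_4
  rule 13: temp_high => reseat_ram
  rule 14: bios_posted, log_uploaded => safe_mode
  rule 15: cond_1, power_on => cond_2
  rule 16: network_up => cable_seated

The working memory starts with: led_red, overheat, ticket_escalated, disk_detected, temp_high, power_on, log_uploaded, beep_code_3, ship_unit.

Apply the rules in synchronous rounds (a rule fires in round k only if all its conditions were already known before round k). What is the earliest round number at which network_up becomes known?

Round 1 fires rule 1, rule 2, rule 6, rule 7, rule 8, rule 13, giving cond_5, update_required, replace_psu, led_green, boot_ok, reseat_ram.
Round 2 fires rule 5, rule 9, giving firmware_stale, driver_loaded.
Round 3 fires rule 3, rule 11, giving fan_spinning, gpu_fault.
Round 4 fires rule 10, giving network_up.
network_up first appears in round 4.

4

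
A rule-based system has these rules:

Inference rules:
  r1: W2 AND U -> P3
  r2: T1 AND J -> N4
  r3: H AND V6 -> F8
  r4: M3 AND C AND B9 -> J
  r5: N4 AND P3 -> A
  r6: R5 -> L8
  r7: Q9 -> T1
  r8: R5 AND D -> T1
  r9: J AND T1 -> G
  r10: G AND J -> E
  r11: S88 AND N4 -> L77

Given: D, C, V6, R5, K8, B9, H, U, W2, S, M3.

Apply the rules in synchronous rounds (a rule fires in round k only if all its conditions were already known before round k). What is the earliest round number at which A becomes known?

3

Round 1: r1 [W2 AND U -> P3]; r3 [H AND V6 -> F8]; r4 [M3 AND C AND B9 -> J]; r6 [R5 -> L8]; r8 [R5 AND D -> T1]. New: P3, F8, J, L8, T1.
Round 2: r2 [T1 AND J -> N4]; r9 [J AND T1 -> G]. New: N4, G.
Round 3: r5 [N4 AND P3 -> A]; r10 [G AND J -> E]. New: A, E.
A first appears in round 3.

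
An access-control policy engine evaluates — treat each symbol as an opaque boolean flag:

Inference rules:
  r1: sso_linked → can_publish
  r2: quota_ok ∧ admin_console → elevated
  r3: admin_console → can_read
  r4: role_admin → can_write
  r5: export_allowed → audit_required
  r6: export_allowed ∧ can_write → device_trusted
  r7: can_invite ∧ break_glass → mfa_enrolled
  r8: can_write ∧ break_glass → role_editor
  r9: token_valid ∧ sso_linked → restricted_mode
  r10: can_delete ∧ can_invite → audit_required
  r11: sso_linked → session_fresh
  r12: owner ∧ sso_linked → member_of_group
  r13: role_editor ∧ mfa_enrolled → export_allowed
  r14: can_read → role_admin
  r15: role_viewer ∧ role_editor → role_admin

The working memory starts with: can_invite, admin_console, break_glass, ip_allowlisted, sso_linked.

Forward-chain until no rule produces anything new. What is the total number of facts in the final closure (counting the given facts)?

15

Round 1: r1 [sso_linked → can_publish]; r3 [admin_console → can_read]; r7 [can_invite ∧ break_glass → mfa_enrolled]; r11 [sso_linked → session_fresh]. Adds can_publish, can_read, mfa_enrolled, session_fresh.
Round 2: r14 [can_read → role_admin]. Adds role_admin.
Round 3: r4 [role_admin → can_write]. Adds can_write.
Round 4: r8 [can_write ∧ break_glass → role_editor]. Adds role_editor.
Round 5: r13 [role_editor ∧ mfa_enrolled → export_allowed]. Adds export_allowed.
Round 6: r5 [export_allowed → audit_required]; r6 [export_allowed ∧ can_write → device_trusted]. Adds audit_required, device_trusted.
Closure: {admin_console, audit_required, break_glass, can_invite, can_publish, can_read, can_write, device_trusted, export_allowed, ip_allowlisted, mfa_enrolled, role_admin, role_editor, session_fresh, sso_linked} — 15 facts.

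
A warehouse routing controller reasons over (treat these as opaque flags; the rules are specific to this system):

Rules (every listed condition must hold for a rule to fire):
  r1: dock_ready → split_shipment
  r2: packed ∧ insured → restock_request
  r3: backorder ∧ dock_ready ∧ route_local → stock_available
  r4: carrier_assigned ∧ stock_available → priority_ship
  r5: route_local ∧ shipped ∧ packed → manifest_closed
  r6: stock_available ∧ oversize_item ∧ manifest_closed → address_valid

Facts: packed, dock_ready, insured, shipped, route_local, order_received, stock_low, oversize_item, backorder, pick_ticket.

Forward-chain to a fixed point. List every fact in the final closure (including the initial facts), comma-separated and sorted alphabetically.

Round 1: r1 [dock_ready → split_shipment]; r2 [packed ∧ insured → restock_request]; r3 [backorder ∧ dock_ready ∧ route_local → stock_available]; r5 [route_local ∧ shipped ∧ packed → manifest_closed]. New: split_shipment, restock_request, stock_available, manifest_closed.
Round 2: r6 [stock_available ∧ oversize_item ∧ manifest_closed → address_valid]. New: address_valid.

address_valid, backorder, dock_ready, insured, manifest_closed, order_received, oversize_item, packed, pick_ticket, restock_request, route_local, shipped, split_shipment, stock_available, stock_low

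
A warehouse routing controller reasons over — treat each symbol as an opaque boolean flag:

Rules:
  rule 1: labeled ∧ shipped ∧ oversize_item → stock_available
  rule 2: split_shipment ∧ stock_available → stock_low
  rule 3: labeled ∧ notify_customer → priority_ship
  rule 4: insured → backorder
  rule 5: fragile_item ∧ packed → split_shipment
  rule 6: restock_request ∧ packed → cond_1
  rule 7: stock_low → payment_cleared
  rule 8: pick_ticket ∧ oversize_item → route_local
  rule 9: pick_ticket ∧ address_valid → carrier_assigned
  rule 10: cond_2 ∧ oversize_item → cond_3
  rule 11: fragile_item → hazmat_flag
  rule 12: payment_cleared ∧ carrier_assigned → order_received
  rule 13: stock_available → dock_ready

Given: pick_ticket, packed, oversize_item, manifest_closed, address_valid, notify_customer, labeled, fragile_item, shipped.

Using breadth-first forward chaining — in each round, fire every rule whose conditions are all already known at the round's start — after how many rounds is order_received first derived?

4

[1] rule 1 [labeled ∧ shipped ∧ oversize_item → stock_available]; rule 3 [labeled ∧ notify_customer → priority_ship]; rule 5 [fragile_item ∧ packed → split_shipment]; rule 8 [pick_ticket ∧ oversize_item → route_local]; rule 9 [pick_ticket ∧ address_valid → carrier_assigned]; rule 11 [fragile_item → hazmat_flag]. ⇒ new: stock_available, priority_ship, split_shipment, route_local, carrier_assigned, hazmat_flag.
[2] rule 2 [split_shipment ∧ stock_available → stock_low]; rule 13 [stock_available → dock_ready]. ⇒ new: stock_low, dock_ready.
[3] rule 7 [stock_low → payment_cleared]. ⇒ new: payment_cleared.
[4] rule 12 [payment_cleared ∧ carrier_assigned → order_received]. ⇒ new: order_received.
order_received first appears in round 4.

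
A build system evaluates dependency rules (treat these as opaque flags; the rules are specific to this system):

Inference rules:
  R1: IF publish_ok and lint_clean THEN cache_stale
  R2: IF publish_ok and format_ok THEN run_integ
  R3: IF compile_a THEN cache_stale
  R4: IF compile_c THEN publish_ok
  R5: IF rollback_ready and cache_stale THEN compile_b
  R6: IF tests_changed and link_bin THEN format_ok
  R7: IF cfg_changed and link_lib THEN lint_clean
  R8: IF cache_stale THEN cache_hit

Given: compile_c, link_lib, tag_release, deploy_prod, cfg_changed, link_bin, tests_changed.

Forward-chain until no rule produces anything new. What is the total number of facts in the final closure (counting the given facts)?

Round 1 — R4, R6, R7, derive publish_ok, format_ok, lint_clean.
Round 2 — R1, R2, derive cache_stale, run_integ.
Round 3 — R8, derive cache_hit.
Closure: {cache_hit, cache_stale, cfg_changed, compile_c, deploy_prod, format_ok, link_bin, link_lib, lint_clean, publish_ok, run_integ, tag_release, tests_changed} — 13 facts.

13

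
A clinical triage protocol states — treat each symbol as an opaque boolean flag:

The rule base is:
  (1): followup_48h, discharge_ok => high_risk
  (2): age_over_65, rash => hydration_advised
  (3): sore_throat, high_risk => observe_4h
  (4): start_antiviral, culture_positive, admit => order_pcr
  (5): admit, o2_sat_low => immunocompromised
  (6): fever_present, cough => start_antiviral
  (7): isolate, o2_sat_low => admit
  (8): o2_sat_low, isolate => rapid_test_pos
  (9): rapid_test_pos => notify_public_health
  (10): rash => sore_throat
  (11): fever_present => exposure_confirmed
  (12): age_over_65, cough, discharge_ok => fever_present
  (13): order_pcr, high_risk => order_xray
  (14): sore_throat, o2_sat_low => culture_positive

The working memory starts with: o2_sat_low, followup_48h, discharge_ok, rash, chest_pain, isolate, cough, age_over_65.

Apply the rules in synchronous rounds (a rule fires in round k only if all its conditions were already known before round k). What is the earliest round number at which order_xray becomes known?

4

Round 1 — (1), (2), (7), (8), (10), (12), derive high_risk, hydration_advised, admit, rapid_test_pos, sore_throat, fever_present.
Round 2 — (3), (5), (6), (9), (11), (14), derive observe_4h, immunocompromised, start_antiviral, notify_public_health, exposure_confirmed, culture_positive.
Round 3 — (4), derive order_pcr.
Round 4 — (13), derive order_xray.
order_xray first appears in round 4.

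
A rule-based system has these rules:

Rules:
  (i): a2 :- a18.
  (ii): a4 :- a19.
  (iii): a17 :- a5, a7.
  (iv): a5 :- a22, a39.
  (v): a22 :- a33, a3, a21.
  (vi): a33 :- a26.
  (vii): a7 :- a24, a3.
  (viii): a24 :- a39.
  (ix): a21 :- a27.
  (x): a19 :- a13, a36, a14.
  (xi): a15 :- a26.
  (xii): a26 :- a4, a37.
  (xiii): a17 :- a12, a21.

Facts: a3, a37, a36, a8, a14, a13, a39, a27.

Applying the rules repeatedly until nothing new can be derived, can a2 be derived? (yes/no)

no

Round 1: (viii) [a24 :- a39.]; (ix) [a21 :- a27.]; (x) [a19 :- a13, a36, a14.]. Adds a24, a21, a19.
Round 2: (ii) [a4 :- a19.]; (vii) [a7 :- a24, a3.]. Adds a4, a7.
Round 3: (xii) [a26 :- a4, a37.]. Adds a26.
Round 4: (vi) [a33 :- a26.]; (xi) [a15 :- a26.]. Adds a33, a15.
Round 5: (v) [a22 :- a33, a3, a21.]. Adds a22.
Round 6: (iv) [a5 :- a22, a39.]. Adds a5.
Round 7: (iii) [a17 :- a5, a7.]. Adds a17.
Fixed point reached. a2 is concluded only by (i); (i) needs a18 (never derived).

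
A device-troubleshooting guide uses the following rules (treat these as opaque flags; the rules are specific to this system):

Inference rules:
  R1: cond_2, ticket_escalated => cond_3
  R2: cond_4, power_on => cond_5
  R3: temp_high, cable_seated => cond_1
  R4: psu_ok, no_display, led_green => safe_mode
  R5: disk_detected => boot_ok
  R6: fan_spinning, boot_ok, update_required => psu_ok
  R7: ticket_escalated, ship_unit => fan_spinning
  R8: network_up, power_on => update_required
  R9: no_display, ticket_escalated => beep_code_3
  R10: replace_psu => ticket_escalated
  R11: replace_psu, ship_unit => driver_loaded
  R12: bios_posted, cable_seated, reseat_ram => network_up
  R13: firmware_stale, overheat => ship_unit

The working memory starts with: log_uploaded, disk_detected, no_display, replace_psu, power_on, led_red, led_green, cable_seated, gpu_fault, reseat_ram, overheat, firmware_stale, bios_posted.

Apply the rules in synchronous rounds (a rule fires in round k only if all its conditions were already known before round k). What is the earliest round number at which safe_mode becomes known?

4

Round 1: R5 [disk_detected => boot_ok]; R10 [replace_psu => ticket_escalated]; R12 [bios_posted, cable_seated, reseat_ram => network_up]; R13 [firmware_stale, overheat => ship_unit]. New: boot_ok, ticket_escalated, network_up, ship_unit.
Round 2: R7 [ticket_escalated, ship_unit => fan_spinning]; R8 [network_up, power_on => update_required]; R9 [no_display, ticket_escalated => beep_code_3]; R11 [replace_psu, ship_unit => driver_loaded]. New: fan_spinning, update_required, beep_code_3, driver_loaded.
Round 3: R6 [fan_spinning, boot_ok, update_required => psu_ok]. New: psu_ok.
Round 4: R4 [psu_ok, no_display, led_green => safe_mode]. New: safe_mode.
safe_mode first appears in round 4.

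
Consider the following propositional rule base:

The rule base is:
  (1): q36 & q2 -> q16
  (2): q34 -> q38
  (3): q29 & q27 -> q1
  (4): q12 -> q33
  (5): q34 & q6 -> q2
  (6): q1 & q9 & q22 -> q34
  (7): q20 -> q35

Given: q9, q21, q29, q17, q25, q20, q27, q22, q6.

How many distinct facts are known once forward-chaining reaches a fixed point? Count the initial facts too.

14

Round 1: (3) [q29 & q27 -> q1]; (7) [q20 -> q35]. New: q1, q35.
Round 2: (6) [q1 & q9 & q22 -> q34]. New: q34.
Round 3: (2) [q34 -> q38]; (5) [q34 & q6 -> q2]. New: q38, q2.
Closure: {q1, q17, q2, q20, q21, q22, q25, q27, q29, q34, q35, q38, q6, q9} — 14 facts.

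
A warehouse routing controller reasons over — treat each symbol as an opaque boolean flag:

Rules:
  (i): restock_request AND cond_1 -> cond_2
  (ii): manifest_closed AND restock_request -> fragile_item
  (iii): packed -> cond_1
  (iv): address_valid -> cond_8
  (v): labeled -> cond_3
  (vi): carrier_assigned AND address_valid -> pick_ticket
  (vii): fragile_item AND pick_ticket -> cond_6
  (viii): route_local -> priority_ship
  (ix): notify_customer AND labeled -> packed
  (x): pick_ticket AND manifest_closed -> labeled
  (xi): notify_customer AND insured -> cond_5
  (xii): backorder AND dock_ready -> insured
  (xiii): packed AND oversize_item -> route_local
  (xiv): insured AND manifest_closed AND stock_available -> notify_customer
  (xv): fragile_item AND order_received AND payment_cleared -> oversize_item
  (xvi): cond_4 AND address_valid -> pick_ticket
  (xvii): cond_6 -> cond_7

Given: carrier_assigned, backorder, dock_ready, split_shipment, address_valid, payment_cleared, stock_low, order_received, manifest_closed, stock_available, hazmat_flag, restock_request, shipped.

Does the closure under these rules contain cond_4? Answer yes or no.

no

[1] (ii) [manifest_closed AND restock_request -> fragile_item]; (iv) [address_valid -> cond_8]; (vi) [carrier_assigned AND address_valid -> pick_ticket]; (xii) [backorder AND dock_ready -> insured]. ⇒ new: fragile_item, cond_8, pick_ticket, insured.
[2] (vii) [fragile_item AND pick_ticket -> cond_6]; (x) [pick_ticket AND manifest_closed -> labeled]; (xiv) [insured AND manifest_closed AND stock_available -> notify_customer]; (xv) [fragile_item AND order_received AND payment_cleared -> oversize_item]. ⇒ new: cond_6, labeled, notify_customer, oversize_item.
[3] (v) [labeled -> cond_3]; (ix) [notify_customer AND labeled -> packed]; (xi) [notify_customer AND insured -> cond_5]; (xvii) [cond_6 -> cond_7]. ⇒ new: cond_3, packed, cond_5, cond_7.
[4] (iii) [packed -> cond_1]; (xiii) [packed AND oversize_item -> route_local]. ⇒ new: cond_1, route_local.
[5] (i) [restock_request AND cond_1 -> cond_2]; (viii) [route_local -> priority_ship]. ⇒ new: cond_2, priority_ship.
Fixed point reached. No rule has cond_4 as a consequent, and it is not given.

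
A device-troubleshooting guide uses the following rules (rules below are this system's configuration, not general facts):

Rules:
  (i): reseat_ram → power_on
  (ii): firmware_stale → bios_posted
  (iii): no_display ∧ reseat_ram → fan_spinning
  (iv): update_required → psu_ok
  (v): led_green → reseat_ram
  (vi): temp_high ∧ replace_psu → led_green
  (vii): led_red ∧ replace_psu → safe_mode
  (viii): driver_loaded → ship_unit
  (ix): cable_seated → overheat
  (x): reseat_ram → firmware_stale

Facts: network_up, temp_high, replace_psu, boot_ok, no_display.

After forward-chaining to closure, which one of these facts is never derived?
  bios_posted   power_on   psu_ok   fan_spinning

psu_ok

Round 1 fires (vi), giving led_green.
Round 2 fires (v), giving reseat_ram.
Round 3 fires (i), (iii), (x), giving power_on, fan_spinning, firmware_stale.
Round 4 fires (ii), giving bios_posted.
Derived: bios_posted (round 4), power_on (round 3), fan_spinning (round 3). psu_ok never appears in any round.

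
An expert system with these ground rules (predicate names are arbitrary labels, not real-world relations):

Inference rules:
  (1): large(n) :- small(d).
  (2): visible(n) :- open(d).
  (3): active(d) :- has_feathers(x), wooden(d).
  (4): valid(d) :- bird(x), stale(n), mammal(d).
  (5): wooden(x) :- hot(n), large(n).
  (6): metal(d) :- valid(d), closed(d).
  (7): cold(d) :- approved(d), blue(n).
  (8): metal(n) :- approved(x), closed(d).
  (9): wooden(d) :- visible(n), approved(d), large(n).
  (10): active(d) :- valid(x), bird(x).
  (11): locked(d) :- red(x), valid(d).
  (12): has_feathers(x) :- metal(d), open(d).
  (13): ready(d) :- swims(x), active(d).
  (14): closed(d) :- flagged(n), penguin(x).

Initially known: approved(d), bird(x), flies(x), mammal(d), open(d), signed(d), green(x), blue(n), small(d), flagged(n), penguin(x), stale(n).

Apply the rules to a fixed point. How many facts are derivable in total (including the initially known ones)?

Round 1 — (1), (2), (4), (7), (14), derive large(n), visible(n), valid(d), cold(d), closed(d).
Round 2 — (6), (9), derive metal(d), wooden(d).
Round 3 — (12), derive has_feathers(x).
Round 4 — (3), derive active(d).
Closure: {active(d), approved(d), bird(x), blue(n), closed(d), cold(d), flagged(n), flies(x), green(x), has_feathers(x), large(n), mammal(d), metal(d), open(d), penguin(x), signed(d), small(d), stale(n), valid(d), visible(n), wooden(d)} — 21 facts.

21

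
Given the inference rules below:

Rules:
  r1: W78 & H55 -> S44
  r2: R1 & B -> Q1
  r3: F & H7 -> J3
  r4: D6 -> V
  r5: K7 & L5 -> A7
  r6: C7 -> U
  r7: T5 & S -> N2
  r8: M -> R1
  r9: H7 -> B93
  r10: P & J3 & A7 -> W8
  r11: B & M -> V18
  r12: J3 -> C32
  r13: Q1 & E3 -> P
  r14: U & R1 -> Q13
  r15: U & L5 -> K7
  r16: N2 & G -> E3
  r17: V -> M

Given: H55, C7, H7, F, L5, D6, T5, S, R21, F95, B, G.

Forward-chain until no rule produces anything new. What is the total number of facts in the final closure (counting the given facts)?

[1] r3 [F & H7 -> J3]; r4 [D6 -> V]; r6 [C7 -> U]; r7 [T5 & S -> N2]; r9 [H7 -> B93]. ⇒ new: J3, V, U, N2, B93.
[2] r12 [J3 -> C32]; r15 [U & L5 -> K7]; r16 [N2 & G -> E3]; r17 [V -> M]. ⇒ new: C32, K7, E3, M.
[3] r5 [K7 & L5 -> A7]; r8 [M -> R1]; r11 [B & M -> V18]. ⇒ new: A7, R1, V18.
[4] r2 [R1 & B -> Q1]; r14 [U & R1 -> Q13]. ⇒ new: Q1, Q13.
[5] r13 [Q1 & E3 -> P]. ⇒ new: P.
[6] r10 [P & J3 & A7 -> W8]. ⇒ new: W8.
Closure: {A7, B, B93, C32, C7, D6, E3, F, F95, G, H55, H7, J3, K7, L5, M, N2, P, Q1, Q13, R1, R21, S, T5, U, V, V18, W8} — 28 facts.

28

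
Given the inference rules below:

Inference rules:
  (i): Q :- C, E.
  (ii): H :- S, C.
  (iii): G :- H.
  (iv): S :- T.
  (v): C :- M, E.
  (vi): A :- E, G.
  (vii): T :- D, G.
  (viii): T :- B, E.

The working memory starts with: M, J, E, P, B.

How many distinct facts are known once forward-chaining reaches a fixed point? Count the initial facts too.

12

Round 1: (v) [C :- M, E.]; (viii) [T :- B, E.]. New: C, T.
Round 2: (i) [Q :- C, E.]; (iv) [S :- T.]. New: Q, S.
Round 3: (ii) [H :- S, C.]. New: H.
Round 4: (iii) [G :- H.]. New: G.
Round 5: (vi) [A :- E, G.]. New: A.
Closure: {A, B, C, E, G, H, J, M, P, Q, S, T} — 12 facts.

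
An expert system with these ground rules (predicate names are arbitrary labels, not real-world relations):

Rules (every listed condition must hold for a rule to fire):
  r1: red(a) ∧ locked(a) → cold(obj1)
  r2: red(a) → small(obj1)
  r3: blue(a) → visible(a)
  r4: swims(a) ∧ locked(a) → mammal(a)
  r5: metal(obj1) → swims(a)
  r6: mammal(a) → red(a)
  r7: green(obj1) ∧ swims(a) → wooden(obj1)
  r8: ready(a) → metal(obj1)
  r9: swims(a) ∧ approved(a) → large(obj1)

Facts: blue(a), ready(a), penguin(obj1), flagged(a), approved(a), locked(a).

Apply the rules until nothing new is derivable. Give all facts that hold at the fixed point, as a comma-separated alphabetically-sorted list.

Round 1 — r3, r8, derive visible(a), metal(obj1).
Round 2 — r5, derive swims(a).
Round 3 — r4, r9, derive mammal(a), large(obj1).
Round 4 — r6, derive red(a).
Round 5 — r1, r2, derive cold(obj1), small(obj1).

approved(a), blue(a), cold(obj1), flagged(a), large(obj1), locked(a), mammal(a), metal(obj1), penguin(obj1), ready(a), red(a), small(obj1), swims(a), visible(a)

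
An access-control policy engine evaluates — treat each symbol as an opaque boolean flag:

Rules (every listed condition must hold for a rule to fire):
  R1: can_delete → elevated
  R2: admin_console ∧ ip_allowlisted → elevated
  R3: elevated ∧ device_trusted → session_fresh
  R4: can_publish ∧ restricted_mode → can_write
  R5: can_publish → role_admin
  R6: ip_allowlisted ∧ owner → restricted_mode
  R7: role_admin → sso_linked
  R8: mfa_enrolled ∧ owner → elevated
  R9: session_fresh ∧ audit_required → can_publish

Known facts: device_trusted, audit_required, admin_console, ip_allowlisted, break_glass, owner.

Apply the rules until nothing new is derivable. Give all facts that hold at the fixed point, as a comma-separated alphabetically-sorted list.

[1] R2 [admin_console ∧ ip_allowlisted → elevated]; R6 [ip_allowlisted ∧ owner → restricted_mode]. ⇒ new: elevated, restricted_mode.
[2] R3 [elevated ∧ device_trusted → session_fresh]. ⇒ new: session_fresh.
[3] R9 [session_fresh ∧ audit_required → can_publish]. ⇒ new: can_publish.
[4] R4 [can_publish ∧ restricted_mode → can_write]; R5 [can_publish → role_admin]. ⇒ new: can_write, role_admin.
[5] R7 [role_admin → sso_linked]. ⇒ new: sso_linked.

admin_console, audit_required, break_glass, can_publish, can_write, device_trusted, elevated, ip_allowlisted, owner, restricted_mode, role_admin, session_fresh, sso_linked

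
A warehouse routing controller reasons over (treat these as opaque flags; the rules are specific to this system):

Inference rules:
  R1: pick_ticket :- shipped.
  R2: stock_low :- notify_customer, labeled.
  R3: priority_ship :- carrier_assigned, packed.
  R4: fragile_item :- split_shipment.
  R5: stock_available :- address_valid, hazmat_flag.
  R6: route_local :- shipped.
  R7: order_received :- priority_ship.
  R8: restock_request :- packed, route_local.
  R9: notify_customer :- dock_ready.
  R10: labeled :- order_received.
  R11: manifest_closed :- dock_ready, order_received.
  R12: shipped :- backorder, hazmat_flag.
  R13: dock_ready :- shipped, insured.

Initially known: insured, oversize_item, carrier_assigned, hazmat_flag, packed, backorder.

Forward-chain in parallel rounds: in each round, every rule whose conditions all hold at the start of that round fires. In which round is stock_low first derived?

Round 1: R3 [priority_ship :- carrier_assigned, packed.]; R12 [shipped :- backorder, hazmat_flag.]. Adds priority_ship, shipped.
Round 2: R1 [pick_ticket :- shipped.]; R6 [route_local :- shipped.]; R7 [order_received :- priority_ship.]; R13 [dock_ready :- shipped, insured.]. Adds pick_ticket, route_local, order_received, dock_ready.
Round 3: R8 [restock_request :- packed, route_local.]; R9 [notify_customer :- dock_ready.]; R10 [labeled :- order_received.]; R11 [manifest_closed :- dock_ready, order_received.]. Adds restock_request, notify_customer, labeled, manifest_closed.
Round 4: R2 [stock_low :- notify_customer, labeled.]. Adds stock_low.
stock_low first appears in round 4.

4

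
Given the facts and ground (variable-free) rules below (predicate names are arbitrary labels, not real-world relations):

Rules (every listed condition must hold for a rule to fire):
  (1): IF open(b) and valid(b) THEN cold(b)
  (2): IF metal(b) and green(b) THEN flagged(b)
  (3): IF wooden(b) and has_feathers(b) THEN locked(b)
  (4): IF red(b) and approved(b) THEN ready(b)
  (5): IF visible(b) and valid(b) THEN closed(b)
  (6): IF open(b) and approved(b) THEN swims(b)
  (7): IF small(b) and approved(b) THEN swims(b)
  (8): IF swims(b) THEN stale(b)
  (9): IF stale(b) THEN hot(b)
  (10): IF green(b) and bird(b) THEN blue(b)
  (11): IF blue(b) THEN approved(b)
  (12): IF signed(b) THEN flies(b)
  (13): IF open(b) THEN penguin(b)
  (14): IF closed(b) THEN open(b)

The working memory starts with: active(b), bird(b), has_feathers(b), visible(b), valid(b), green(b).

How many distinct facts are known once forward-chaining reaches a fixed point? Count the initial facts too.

Round 1 fires (5), (10), giving closed(b), blue(b).
Round 2 fires (11), (14), giving approved(b), open(b).
Round 3 fires (1), (6), (13), giving cold(b), swims(b), penguin(b).
Round 4 fires (8), giving stale(b).
Round 5 fires (9), giving hot(b).
Closure: {active(b), approved(b), bird(b), blue(b), closed(b), cold(b), green(b), has_feathers(b), hot(b), open(b), penguin(b), stale(b), swims(b), valid(b), visible(b)} — 15 facts.

15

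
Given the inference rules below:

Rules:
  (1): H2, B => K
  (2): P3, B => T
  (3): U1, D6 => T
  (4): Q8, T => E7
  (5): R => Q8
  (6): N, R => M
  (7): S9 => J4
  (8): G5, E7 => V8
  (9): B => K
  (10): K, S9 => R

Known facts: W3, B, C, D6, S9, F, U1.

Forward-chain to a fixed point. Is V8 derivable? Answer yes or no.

Round 1 fires (3), (7), (9), giving T, J4, K.
Round 2 fires (10), giving R.
Round 3 fires (5), giving Q8.
Round 4 fires (4), giving E7.
Fixed point reached. V8 is concluded only by (8); (8) needs G5 (never derived).

no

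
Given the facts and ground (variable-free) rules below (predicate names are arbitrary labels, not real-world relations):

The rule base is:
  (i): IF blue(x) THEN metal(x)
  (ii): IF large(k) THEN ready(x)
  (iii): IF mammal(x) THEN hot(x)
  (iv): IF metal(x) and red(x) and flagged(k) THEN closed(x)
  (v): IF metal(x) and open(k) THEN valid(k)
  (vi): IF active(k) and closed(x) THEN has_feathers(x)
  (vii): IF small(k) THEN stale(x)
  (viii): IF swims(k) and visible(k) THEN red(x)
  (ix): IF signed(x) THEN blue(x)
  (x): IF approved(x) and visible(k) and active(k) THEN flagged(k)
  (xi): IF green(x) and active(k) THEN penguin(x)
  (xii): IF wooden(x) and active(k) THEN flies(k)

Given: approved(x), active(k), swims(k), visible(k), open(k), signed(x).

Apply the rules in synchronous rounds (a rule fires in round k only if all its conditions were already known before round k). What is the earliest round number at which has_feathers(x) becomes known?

4

[1] (viii) [IF swims(k) and visible(k) THEN red(x)]; (ix) [IF signed(x) THEN blue(x)]; (x) [IF approved(x) and visible(k) and active(k) THEN flagged(k)]. ⇒ new: red(x), blue(x), flagged(k).
[2] (i) [IF blue(x) THEN metal(x)]. ⇒ new: metal(x).
[3] (iv) [IF metal(x) and red(x) and flagged(k) THEN closed(x)]; (v) [IF metal(x) and open(k) THEN valid(k)]. ⇒ new: closed(x), valid(k).
[4] (vi) [IF active(k) and closed(x) THEN has_feathers(x)]. ⇒ new: has_feathers(x).
has_feathers(x) first appears in round 4.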